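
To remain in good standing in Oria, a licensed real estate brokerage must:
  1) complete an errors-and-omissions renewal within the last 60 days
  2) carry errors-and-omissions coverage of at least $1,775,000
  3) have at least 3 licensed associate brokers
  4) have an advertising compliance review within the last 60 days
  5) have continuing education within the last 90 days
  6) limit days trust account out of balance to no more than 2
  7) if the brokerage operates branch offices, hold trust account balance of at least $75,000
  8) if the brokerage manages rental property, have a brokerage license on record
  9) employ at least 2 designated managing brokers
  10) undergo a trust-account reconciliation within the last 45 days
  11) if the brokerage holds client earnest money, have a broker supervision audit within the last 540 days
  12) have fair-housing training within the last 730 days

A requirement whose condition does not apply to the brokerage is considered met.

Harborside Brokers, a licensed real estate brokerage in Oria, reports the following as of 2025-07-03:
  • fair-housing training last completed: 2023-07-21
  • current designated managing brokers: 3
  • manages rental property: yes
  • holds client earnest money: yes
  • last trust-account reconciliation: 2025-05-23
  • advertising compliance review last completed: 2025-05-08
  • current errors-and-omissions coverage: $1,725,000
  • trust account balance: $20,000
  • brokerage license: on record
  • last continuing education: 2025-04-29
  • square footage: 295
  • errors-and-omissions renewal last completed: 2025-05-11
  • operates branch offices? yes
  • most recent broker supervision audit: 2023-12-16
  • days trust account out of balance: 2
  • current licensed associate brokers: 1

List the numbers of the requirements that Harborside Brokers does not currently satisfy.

1. errors-and-omissions renewal 53 days ago vs limit 60 → met
2. errors-and-omissions coverage $1,725,000 < $1,775,000 → not met
3. licensed associate brokers 1 < 3 → not met
4. advertising compliance review 56 days ago vs limit 60 → met
5. continuing education 65 days ago vs limit 90 → met
6. days trust account out of balance 2 ≤ 2 → met
7. condition 'operates branch offices' holds; trust account balance $20,000 < $75,000 → not met
8. condition 'manages rental property' holds; brokerage license present → met
9. designated managing brokers 3 ≥ 2 → met
10. trust-account reconciliation 41 days ago vs limit 45 → met
11. condition 'holds client earnest money' holds; broker supervision audit 565 days ago vs limit 540 → not met
12. fair-housing training 713 days ago vs limit 730 → met
Not met: 2, 3, 7, 11

2, 3, 7, 11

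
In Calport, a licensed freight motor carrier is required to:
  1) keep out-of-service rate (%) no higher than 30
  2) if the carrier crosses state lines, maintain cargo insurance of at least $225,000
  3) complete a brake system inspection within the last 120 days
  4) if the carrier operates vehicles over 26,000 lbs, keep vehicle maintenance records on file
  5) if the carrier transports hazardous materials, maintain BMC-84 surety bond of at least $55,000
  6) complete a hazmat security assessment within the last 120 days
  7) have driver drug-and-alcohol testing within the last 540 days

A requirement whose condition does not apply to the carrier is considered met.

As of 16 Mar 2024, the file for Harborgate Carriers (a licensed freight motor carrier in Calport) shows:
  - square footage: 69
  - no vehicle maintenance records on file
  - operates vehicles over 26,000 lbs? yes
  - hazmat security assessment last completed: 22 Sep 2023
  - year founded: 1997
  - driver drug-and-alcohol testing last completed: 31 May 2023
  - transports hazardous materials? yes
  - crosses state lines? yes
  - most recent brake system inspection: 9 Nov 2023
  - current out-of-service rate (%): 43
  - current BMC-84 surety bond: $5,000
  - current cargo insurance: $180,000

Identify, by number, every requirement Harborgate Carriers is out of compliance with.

1. out-of-service rate (%) 43 > 30 → not met
2. condition 'crosses state lines' holds; cargo insurance $180,000 < $225,000 → not met
3. brake system inspection 128 days ago vs limit 120 → not met
4. condition 'operates vehicles over 26,000 lbs' holds; vehicle maintenance records absent → not met
5. condition 'transports hazardous materials' holds; BMC-84 surety bond $5,000 < $55,000 → not met
6. hazmat security assessment 176 days ago vs limit 120 → not met
7. driver drug-and-alcohol testing 290 days ago vs limit 540 → met
Not met: 1, 2, 3, 4, 5, 6

1, 2, 3, 4, 5, 6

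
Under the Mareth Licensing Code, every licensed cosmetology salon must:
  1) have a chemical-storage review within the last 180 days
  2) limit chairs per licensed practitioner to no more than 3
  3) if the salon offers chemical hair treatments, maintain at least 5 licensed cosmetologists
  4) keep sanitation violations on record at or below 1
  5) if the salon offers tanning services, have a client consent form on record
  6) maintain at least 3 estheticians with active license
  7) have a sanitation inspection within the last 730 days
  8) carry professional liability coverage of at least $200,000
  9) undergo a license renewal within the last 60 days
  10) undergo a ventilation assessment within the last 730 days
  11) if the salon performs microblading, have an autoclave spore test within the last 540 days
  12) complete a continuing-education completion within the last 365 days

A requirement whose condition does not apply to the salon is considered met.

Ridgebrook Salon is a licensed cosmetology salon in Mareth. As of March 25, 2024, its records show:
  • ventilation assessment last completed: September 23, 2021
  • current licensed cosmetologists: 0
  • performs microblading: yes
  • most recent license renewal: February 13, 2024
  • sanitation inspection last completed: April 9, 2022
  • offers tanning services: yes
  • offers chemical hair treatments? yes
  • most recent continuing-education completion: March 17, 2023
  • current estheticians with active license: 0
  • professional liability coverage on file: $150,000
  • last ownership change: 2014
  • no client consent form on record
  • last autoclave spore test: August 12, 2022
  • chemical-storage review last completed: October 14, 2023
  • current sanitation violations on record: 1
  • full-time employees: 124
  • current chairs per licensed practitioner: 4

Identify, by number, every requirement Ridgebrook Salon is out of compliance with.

2, 3, 5, 6, 8, 10, 11, 12

1. chemical-storage review 163 days ago vs limit 180 → met
2. chairs per licensed practitioner 4 > 3 → not met
3. condition 'offers chemical hair treatments' holds; licensed cosmetologists 0 < 5 → not met
4. sanitation violations on record 1 ≤ 1 → met
5. condition 'offers tanning services' holds; client consent form absent → not met
6. estheticians with active license 0 < 3 → not met
7. sanitation inspection 716 days ago vs limit 730 → met
8. professional liability coverage $150,000 < $200,000 → not met
9. license renewal 41 days ago vs limit 60 → met
10. ventilation assessment 914 days ago vs limit 730 → not met
11. condition 'performs microblading' holds; autoclave spore test 591 days ago vs limit 540 → not met
12. continuing-education completion 374 days ago vs limit 365 → not met
Not met: 2, 3, 5, 6, 8, 10, 11, 12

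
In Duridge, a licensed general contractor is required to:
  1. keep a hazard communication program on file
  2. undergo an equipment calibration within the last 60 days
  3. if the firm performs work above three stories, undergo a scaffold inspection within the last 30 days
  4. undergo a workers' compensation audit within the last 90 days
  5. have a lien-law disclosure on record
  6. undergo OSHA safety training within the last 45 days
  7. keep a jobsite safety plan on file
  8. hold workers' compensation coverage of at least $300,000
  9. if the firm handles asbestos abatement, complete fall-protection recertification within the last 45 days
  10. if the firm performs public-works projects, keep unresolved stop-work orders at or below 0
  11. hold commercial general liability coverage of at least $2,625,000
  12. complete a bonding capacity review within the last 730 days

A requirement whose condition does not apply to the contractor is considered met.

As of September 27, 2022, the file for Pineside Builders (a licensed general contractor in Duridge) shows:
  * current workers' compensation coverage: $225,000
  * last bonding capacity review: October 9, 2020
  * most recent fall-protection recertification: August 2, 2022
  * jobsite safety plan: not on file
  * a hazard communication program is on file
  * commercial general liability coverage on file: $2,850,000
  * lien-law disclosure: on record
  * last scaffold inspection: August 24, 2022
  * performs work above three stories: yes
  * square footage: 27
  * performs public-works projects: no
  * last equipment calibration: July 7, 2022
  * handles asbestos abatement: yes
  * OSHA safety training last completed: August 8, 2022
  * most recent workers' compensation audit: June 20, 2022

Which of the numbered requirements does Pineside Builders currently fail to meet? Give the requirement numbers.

1. hazard communication program present → met
2. equipment calibration 82 days ago vs limit 60 → not met
3. condition 'performs work above three stories' holds; scaffold inspection 34 days ago vs limit 30 → not met
4. workers' compensation audit 99 days ago vs limit 90 → not met
5. lien-law disclosure present → met
6. OSHA safety training 50 days ago vs limit 45 → not met
7. jobsite safety plan absent → not met
8. workers' compensation coverage $225,000 < $300,000 → not met
9. condition 'handles asbestos abatement' holds; fall-protection recertification 56 days ago vs limit 45 → not met
10. condition 'performs public-works projects' does not hold → requirement n/a → met
11. commercial general liability coverage $2,850,000 ≥ $2,625,000 → met
12. bonding capacity review 718 days ago vs limit 730 → met
Not met: 2, 3, 4, 6, 7, 8, 9

2, 3, 4, 6, 7, 8, 9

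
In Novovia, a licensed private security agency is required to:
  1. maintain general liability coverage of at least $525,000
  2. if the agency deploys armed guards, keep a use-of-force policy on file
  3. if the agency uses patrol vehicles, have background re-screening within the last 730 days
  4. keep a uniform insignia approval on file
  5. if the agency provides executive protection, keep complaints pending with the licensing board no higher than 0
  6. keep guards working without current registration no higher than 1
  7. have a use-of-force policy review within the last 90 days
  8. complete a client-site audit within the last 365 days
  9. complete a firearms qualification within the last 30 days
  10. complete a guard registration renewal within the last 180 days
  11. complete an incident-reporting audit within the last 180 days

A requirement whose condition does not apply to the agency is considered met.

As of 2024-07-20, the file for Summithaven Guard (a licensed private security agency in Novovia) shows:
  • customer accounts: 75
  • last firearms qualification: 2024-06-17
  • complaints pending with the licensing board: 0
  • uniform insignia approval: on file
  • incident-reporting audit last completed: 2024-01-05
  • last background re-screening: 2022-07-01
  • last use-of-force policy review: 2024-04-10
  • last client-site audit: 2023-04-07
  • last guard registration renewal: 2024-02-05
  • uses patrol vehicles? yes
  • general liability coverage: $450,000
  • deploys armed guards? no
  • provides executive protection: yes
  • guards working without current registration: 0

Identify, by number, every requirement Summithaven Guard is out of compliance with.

1, 3, 7, 8, 9, 11

1. general liability coverage $450,000 < $525,000 → not met
2. condition 'deploys armed guards' does not hold → requirement n/a → met
3. condition 'uses patrol vehicles' holds; background re-screening 750 days ago vs limit 730 → not met
4. uniform insignia approval present → met
5. condition 'provides executive protection' holds; complaints pending with the licensing board 0 ≤ 0 → met
6. guards working without current registration 0 ≤ 1 → met
7. use-of-force policy review 101 days ago vs limit 90 → not met
8. client-site audit 470 days ago vs limit 365 → not met
9. firearms qualification 33 days ago vs limit 30 → not met
10. guard registration renewal 166 days ago vs limit 180 → met
11. incident-reporting audit 197 days ago vs limit 180 → not met
Not met: 1, 3, 7, 8, 9, 11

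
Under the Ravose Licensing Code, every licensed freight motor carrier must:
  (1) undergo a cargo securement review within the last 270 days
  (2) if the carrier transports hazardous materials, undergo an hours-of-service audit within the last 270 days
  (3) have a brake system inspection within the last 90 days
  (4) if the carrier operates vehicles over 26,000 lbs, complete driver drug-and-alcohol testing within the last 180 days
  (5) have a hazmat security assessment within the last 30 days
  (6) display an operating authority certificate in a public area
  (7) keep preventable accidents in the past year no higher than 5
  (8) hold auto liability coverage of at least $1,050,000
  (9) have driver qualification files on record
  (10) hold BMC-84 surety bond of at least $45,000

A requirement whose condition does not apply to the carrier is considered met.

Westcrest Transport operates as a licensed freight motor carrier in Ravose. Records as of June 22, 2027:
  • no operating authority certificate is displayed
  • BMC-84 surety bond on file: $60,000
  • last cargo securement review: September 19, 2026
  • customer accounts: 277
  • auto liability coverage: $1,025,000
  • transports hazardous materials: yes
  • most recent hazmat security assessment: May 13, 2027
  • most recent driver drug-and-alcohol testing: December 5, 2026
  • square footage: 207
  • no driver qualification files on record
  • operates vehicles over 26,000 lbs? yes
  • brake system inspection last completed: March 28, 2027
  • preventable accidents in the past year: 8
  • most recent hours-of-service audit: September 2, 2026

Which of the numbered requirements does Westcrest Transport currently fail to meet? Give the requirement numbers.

1, 2, 4, 5, 6, 7, 8, 9

1. cargo securement review 276 days ago vs limit 270 → not met
2. condition 'transports hazardous materials' holds; hours-of-service audit 293 days ago vs limit 270 → not met
3. brake system inspection 86 days ago vs limit 90 → met
4. condition 'operates vehicles over 26,000 lbs' holds; driver drug-and-alcohol testing 199 days ago vs limit 180 → not met
5. hazmat security assessment 40 days ago vs limit 30 → not met
6. operating authority certificate absent → not met
7. preventable accidents in the past year 8 > 5 → not met
8. auto liability coverage $1,025,000 < $1,050,000 → not met
9. driver qualification files absent → not met
10. BMC-84 surety bond $60,000 ≥ $45,000 → met
Not met: 1, 2, 4, 5, 6, 7, 8, 9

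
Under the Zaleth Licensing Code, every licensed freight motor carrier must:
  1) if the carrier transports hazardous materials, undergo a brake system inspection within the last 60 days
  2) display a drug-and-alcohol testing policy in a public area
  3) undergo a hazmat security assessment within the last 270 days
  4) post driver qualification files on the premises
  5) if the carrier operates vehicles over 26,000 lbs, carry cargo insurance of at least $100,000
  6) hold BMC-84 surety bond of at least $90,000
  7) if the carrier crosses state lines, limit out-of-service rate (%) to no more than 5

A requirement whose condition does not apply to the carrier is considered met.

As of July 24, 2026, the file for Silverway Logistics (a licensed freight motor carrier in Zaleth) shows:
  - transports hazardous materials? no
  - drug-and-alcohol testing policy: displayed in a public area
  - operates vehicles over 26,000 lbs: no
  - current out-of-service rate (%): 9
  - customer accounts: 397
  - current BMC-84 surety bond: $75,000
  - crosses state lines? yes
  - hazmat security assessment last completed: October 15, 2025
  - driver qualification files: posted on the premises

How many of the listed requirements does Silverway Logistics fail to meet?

3

1. condition 'transports hazardous materials' does not hold → requirement n/a → met
2. drug-and-alcohol testing policy present → met
3. hazmat security assessment 282 days ago vs limit 270 → not met
4. driver qualification files present → met
5. condition 'operates vehicles over 26,000 lbs' does not hold → requirement n/a → met
6. BMC-84 surety bond $75,000 < $90,000 → not met
7. condition 'crosses state lines' holds; out-of-service rate (%) 9 > 5 → not met
Not met: 3 of 7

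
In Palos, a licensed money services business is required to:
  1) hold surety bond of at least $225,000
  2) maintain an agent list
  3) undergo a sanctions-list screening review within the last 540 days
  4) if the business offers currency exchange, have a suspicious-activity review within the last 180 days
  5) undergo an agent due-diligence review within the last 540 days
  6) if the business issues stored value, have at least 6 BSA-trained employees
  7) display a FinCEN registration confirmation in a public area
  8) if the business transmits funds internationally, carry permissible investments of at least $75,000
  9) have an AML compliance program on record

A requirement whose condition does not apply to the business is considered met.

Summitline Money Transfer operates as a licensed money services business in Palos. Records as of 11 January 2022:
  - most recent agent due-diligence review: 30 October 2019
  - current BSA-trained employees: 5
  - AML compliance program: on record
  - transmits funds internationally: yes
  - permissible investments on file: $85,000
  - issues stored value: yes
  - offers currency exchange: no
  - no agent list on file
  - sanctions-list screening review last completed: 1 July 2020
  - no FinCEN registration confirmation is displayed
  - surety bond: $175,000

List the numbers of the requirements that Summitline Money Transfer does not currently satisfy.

1. surety bond $175,000 < $225,000 → not met
2. agent list absent → not met
3. sanctions-list screening review 559 days ago vs limit 540 → not met
4. condition 'offers currency exchange' does not hold → requirement n/a → met
5. agent due-diligence review 804 days ago vs limit 540 → not met
6. condition 'issues stored value' holds; BSA-trained employees 5 < 6 → not met
7. FinCEN registration confirmation absent → not met
8. condition 'transmits funds internationally' holds; permissible investments $85,000 ≥ $75,000 → met
9. AML compliance program present → met
Not met: 1, 2, 3, 5, 6, 7

1, 2, 3, 5, 6, 7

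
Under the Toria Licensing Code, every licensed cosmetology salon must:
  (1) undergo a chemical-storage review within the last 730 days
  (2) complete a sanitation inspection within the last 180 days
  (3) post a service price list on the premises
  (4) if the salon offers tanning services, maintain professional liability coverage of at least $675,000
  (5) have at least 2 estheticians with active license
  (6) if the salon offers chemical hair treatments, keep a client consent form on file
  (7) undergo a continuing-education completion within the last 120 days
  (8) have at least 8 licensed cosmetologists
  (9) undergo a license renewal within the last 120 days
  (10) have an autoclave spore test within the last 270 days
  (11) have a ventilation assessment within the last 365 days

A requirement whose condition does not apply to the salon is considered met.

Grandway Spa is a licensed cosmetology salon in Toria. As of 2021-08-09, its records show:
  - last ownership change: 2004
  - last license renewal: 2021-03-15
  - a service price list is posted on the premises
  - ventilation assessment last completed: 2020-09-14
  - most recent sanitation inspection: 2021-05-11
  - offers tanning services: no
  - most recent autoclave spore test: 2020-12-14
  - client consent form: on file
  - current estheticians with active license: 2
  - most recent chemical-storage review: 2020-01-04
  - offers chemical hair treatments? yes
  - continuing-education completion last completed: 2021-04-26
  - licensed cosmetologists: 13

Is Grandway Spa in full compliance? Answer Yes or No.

1. chemical-storage review 583 days ago vs limit 730 → met
2. sanitation inspection 90 days ago vs limit 180 → met
3. service price list present → met
4. condition 'offers tanning services' does not hold → requirement n/a → met
5. estheticians with active license 2 ≥ 2 → met
6. condition 'offers chemical hair treatments' holds; client consent form present → met
7. continuing-education completion 105 days ago vs limit 120 → met
8. licensed cosmetologists 13 ≥ 8 → met
9. license renewal 147 days ago vs limit 120 → not met
10. autoclave spore test 238 days ago vs limit 270 → met
11. ventilation assessment 329 days ago vs limit 365 → met
Not met: 9

No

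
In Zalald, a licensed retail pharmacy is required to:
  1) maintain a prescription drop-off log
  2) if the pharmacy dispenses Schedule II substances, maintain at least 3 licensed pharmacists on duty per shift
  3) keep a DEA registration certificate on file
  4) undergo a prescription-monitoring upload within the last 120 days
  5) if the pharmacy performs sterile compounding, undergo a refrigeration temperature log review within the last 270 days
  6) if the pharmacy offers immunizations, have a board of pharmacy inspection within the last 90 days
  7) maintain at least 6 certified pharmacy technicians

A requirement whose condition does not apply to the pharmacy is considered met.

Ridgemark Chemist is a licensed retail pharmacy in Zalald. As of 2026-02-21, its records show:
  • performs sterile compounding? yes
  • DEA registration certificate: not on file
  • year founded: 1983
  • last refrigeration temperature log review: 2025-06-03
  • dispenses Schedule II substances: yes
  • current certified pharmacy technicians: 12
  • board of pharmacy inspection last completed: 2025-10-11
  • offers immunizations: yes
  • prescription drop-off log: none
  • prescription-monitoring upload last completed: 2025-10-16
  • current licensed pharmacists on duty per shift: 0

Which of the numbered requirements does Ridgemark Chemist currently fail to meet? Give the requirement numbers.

1, 2, 3, 4, 6

1. prescription drop-off log absent → not met
2. condition 'dispenses Schedule II substances' holds; licensed pharmacists on duty per shift 0 < 3 → not met
3. DEA registration certificate absent → not met
4. prescription-monitoring upload 128 days ago vs limit 120 → not met
5. condition 'performs sterile compounding' holds; refrigeration temperature log review 263 days ago vs limit 270 → met
6. condition 'offers immunizations' holds; board of pharmacy inspection 133 days ago vs limit 90 → not met
7. certified pharmacy technicians 12 ≥ 6 → met
Not met: 1, 2, 3, 4, 6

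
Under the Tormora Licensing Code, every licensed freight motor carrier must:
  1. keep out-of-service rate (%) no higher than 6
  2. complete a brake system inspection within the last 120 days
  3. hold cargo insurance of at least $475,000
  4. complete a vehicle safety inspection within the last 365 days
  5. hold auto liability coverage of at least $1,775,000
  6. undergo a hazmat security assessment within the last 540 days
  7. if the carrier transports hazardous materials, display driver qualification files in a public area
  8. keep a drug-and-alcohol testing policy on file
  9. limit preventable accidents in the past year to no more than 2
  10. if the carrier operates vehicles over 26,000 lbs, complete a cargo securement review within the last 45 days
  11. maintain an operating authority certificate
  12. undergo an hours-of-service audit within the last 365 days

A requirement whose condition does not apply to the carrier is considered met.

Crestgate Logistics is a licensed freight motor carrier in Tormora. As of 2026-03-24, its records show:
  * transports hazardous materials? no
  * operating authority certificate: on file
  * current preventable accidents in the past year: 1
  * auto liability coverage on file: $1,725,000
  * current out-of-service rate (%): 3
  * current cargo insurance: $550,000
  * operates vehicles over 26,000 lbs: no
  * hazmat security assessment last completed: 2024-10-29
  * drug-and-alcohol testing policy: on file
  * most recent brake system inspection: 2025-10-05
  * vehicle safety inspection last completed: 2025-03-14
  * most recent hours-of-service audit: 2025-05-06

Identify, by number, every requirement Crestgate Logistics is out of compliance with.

2, 4, 5

1. out-of-service rate (%) 3 ≤ 6 → met
2. brake system inspection 170 days ago vs limit 120 → not met
3. cargo insurance $550,000 ≥ $475,000 → met
4. vehicle safety inspection 375 days ago vs limit 365 → not met
5. auto liability coverage $1,725,000 < $1,775,000 → not met
6. hazmat security assessment 511 days ago vs limit 540 → met
7. condition 'transports hazardous materials' does not hold → requirement n/a → met
8. drug-and-alcohol testing policy present → met
9. preventable accidents in the past year 1 ≤ 2 → met
10. condition 'operates vehicles over 26,000 lbs' does not hold → requirement n/a → met
11. operating authority certificate present → met
12. hours-of-service audit 322 days ago vs limit 365 → met
Not met: 2, 4, 5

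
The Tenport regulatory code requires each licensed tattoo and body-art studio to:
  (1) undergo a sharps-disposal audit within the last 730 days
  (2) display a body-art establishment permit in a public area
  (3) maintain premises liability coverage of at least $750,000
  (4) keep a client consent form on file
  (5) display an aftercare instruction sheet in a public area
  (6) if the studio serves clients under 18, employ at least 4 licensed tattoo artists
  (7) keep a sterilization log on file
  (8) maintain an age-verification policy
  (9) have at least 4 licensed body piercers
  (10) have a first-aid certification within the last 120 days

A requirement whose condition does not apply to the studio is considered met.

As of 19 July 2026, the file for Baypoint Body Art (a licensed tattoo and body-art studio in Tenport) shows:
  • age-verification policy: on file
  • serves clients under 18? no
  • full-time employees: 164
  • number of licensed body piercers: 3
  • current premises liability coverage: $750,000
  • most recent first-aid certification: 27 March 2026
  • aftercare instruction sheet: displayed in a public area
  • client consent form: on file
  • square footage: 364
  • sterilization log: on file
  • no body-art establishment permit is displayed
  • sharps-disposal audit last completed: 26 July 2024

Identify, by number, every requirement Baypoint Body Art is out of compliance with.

1. sharps-disposal audit 723 days ago vs limit 730 → met
2. body-art establishment permit absent → not met
3. premises liability coverage $750,000 ≥ $750,000 → met
4. client consent form present → met
5. aftercare instruction sheet present → met
6. condition 'serves clients under 18' does not hold → requirement n/a → met
7. sterilization log present → met
8. age-verification policy present → met
9. licensed body piercers 3 < 4 → not met
10. first-aid certification 114 days ago vs limit 120 → met
Not met: 2, 9

2, 9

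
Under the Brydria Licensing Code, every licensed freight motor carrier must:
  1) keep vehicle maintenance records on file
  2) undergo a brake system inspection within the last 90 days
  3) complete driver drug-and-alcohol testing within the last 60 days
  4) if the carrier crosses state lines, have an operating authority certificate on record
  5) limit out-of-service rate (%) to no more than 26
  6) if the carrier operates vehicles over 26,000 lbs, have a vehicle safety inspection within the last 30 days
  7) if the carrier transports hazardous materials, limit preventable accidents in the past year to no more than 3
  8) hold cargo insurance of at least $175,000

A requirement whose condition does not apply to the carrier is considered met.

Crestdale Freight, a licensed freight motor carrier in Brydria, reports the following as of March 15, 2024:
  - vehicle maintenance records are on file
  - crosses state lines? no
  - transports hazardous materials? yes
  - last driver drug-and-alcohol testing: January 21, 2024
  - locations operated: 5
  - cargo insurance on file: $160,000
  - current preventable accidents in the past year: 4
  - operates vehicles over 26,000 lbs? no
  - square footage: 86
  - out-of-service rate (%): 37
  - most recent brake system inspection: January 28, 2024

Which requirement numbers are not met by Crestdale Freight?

5, 7, 8

1. vehicle maintenance records present → met
2. brake system inspection 47 days ago vs limit 90 → met
3. driver drug-and-alcohol testing 54 days ago vs limit 60 → met
4. condition 'crosses state lines' does not hold → requirement n/a → met
5. out-of-service rate (%) 37 > 26 → not met
6. condition 'operates vehicles over 26,000 lbs' does not hold → requirement n/a → met
7. condition 'transports hazardous materials' holds; preventable accidents in the past year 4 > 3 → not met
8. cargo insurance $160,000 < $175,000 → not met
Not met: 5, 7, 8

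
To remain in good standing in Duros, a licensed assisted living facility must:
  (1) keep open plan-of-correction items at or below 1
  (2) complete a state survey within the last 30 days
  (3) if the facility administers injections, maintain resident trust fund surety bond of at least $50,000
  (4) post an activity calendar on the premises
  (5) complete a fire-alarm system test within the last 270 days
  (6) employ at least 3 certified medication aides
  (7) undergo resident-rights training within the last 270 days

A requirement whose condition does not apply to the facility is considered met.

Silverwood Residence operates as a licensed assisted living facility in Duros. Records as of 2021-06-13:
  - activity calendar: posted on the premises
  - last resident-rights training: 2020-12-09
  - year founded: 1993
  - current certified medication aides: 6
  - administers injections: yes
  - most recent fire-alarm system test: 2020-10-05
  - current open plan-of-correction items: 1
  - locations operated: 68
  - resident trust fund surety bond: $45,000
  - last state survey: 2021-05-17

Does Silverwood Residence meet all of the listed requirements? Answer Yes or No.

No

1. open plan-of-correction items 1 ≤ 1 → met
2. state survey 27 days ago vs limit 30 → met
3. condition 'administers injections' holds; resident trust fund surety bond $45,000 < $50,000 → not met
4. activity calendar present → met
5. fire-alarm system test 251 days ago vs limit 270 → met
6. certified medication aides 6 ≥ 3 → met
7. resident-rights training 186 days ago vs limit 270 → met
Not met: 3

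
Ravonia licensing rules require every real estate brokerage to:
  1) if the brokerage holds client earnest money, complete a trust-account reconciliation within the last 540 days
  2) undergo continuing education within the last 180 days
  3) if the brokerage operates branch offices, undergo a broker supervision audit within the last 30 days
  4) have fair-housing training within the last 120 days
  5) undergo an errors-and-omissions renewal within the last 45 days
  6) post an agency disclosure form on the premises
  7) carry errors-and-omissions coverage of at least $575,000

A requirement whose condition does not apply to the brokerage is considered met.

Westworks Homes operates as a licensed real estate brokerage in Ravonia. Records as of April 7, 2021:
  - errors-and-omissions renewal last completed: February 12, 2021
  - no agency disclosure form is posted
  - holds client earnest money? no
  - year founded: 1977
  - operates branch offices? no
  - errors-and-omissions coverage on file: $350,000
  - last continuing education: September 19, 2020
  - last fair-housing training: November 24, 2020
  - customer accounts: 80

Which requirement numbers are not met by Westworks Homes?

1. condition 'holds client earnest money' does not hold → requirement n/a → met
2. continuing education 200 days ago vs limit 180 → not met
3. condition 'operates branch offices' does not hold → requirement n/a → met
4. fair-housing training 134 days ago vs limit 120 → not met
5. errors-and-omissions renewal 54 days ago vs limit 45 → not met
6. agency disclosure form absent → not met
7. errors-and-omissions coverage $350,000 < $575,000 → not met
Not met: 2, 4, 5, 6, 7

2, 4, 5, 6, 7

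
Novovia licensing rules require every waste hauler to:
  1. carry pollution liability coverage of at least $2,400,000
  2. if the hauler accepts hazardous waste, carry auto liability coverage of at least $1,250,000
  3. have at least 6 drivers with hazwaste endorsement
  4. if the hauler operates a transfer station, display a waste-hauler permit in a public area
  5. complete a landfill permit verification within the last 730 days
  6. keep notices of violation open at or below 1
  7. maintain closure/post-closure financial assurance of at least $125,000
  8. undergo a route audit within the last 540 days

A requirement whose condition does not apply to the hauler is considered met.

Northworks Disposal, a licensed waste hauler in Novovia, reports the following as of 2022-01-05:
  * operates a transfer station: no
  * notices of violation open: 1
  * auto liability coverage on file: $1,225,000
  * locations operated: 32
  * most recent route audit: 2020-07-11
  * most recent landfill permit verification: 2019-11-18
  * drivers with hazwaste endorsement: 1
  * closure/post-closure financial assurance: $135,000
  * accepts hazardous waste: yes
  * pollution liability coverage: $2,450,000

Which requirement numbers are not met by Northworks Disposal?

2, 3, 5, 8

1. pollution liability coverage $2,450,000 ≥ $2,400,000 → met
2. condition 'accepts hazardous waste' holds; auto liability coverage $1,225,000 < $1,250,000 → not met
3. drivers with hazwaste endorsement 1 < 6 → not met
4. condition 'operates a transfer station' does not hold → requirement n/a → met
5. landfill permit verification 779 days ago vs limit 730 → not met
6. notices of violation open 1 ≤ 1 → met
7. closure/post-closure financial assurance $135,000 ≥ $125,000 → met
8. route audit 543 days ago vs limit 540 → not met
Not met: 2, 3, 5, 8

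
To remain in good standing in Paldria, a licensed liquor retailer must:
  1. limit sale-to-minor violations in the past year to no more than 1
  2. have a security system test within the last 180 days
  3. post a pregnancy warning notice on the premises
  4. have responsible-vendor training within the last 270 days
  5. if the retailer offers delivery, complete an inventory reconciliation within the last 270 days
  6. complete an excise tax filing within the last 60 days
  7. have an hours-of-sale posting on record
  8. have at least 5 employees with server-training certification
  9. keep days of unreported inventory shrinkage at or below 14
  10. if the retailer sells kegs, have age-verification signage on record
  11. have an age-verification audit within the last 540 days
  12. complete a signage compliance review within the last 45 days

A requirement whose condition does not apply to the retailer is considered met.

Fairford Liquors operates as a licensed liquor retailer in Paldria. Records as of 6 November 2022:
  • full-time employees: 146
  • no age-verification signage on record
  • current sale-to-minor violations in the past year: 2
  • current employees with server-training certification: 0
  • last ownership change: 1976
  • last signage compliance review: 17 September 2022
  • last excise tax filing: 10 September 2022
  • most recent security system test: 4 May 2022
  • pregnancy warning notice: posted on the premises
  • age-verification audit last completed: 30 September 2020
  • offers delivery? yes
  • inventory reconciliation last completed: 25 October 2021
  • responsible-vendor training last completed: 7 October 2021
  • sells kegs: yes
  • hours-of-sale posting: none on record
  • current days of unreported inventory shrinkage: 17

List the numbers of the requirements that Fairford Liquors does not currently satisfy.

1, 2, 4, 5, 7, 8, 9, 10, 11, 12

1. sale-to-minor violations in the past year 2 > 1 → not met
2. security system test 186 days ago vs limit 180 → not met
3. pregnancy warning notice present → met
4. responsible-vendor training 395 days ago vs limit 270 → not met
5. condition 'offers delivery' holds; inventory reconciliation 377 days ago vs limit 270 → not met
6. excise tax filing 57 days ago vs limit 60 → met
7. hours-of-sale posting absent → not met
8. employees with server-training certification 0 < 5 → not met
9. days of unreported inventory shrinkage 17 > 14 → not met
10. condition 'sells kegs' holds; age-verification signage absent → not met
11. age-verification audit 767 days ago vs limit 540 → not met
12. signage compliance review 50 days ago vs limit 45 → not met
Not met: 1, 2, 4, 5, 7, 8, 9, 10, 11, 12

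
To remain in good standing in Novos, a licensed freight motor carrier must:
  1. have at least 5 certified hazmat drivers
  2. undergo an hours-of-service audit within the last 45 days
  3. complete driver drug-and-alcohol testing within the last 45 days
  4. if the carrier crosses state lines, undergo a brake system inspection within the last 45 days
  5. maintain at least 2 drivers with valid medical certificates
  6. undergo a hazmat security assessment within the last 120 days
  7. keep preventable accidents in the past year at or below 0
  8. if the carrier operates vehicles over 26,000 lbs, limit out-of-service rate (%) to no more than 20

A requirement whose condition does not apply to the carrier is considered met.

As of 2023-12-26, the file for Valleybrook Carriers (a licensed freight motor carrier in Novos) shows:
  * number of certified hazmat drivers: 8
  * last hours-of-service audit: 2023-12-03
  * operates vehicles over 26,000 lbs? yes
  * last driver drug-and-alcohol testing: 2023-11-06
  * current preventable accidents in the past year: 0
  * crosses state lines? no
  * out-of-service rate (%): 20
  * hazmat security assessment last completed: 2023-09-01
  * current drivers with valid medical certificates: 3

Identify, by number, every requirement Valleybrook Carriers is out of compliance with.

3

1. certified hazmat drivers 8 ≥ 5 → met
2. hours-of-service audit 23 days ago vs limit 45 → met
3. driver drug-and-alcohol testing 50 days ago vs limit 45 → not met
4. condition 'crosses state lines' does not hold → requirement n/a → met
5. drivers with valid medical certificates 3 ≥ 2 → met
6. hazmat security assessment 116 days ago vs limit 120 → met
7. preventable accidents in the past year 0 ≤ 0 → met
8. condition 'operates vehicles over 26,000 lbs' holds; out-of-service rate (%) 20 ≤ 20 → met
Not met: 3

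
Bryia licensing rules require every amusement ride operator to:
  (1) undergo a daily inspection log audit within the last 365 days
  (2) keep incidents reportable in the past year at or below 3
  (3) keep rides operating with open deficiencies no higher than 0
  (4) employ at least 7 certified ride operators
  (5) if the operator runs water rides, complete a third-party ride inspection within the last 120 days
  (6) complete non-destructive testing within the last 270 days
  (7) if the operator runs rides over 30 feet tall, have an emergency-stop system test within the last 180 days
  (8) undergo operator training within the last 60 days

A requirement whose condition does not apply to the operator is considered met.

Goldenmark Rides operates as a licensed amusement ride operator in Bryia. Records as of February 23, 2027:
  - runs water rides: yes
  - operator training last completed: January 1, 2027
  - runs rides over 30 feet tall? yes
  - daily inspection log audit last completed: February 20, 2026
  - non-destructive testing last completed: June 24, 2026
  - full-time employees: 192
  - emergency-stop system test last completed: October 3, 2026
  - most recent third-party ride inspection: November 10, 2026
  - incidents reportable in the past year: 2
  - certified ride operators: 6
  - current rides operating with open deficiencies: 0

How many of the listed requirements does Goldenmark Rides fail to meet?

2

1. daily inspection log audit 368 days ago vs limit 365 → not met
2. incidents reportable in the past year 2 ≤ 3 → met
3. rides operating with open deficiencies 0 ≤ 0 → met
4. certified ride operators 6 < 7 → not met
5. condition 'runs water rides' holds; third-party ride inspection 105 days ago vs limit 120 → met
6. non-destructive testing 244 days ago vs limit 270 → met
7. condition 'runs rides over 30 feet tall' holds; emergency-stop system test 143 days ago vs limit 180 → met
8. operator training 53 days ago vs limit 60 → met
Not met: 2 of 8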